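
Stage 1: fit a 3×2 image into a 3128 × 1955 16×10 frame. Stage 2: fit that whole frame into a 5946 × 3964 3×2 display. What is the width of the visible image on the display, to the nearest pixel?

5574 px

3×2 in 3128×1955: fills the height, so the image is 2932.50 × 1955.00.
Second fit — the 16×10 canvas into 5946×3964 spans the width: 5946.00 × 3716.25 (×1.9009 from 3128×1955).
So the image's width is 2932.50 × 1.9009 ≈ 5574.38.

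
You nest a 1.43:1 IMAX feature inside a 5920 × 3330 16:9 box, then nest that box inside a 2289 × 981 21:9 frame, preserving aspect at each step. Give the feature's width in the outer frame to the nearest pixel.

Inside the 5920×3330 canvas the feature is height-limited at 4761.90 × 3330.00.
16:9 in 2289×981: fills the height, so the intermediate becomes 1744.00 × 981.00 — a scale of ×0.2946.
The feature scales with it: width 4761.90 × 0.2946 ≈ 1402.83.

1403 px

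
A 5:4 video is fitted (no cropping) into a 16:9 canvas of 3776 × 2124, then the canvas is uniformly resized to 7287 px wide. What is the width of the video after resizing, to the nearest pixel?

At 3776×2124 the video is height-limited, so width = 2124 × 5/4 ≈ 2655.00 px.
Scaling 3776 → 7287 is ×1.9298, so the width becomes 2655.00 × 1.9298 ≈ 5123.67 px.

5124 px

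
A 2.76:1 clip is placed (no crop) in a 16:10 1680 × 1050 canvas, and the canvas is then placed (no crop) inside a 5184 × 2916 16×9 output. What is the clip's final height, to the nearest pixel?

Inside the 1680×1050 canvas the clip is width-limited at 1680.00 × 608.70.
Second fit — the 16:10 canvas into 5184×2916 spans the height: 4665.60 × 2916.00 (×2.7771 from 1680×1050).
So the clip's height is 608.70 × 2.7771 ≈ 1690.43.

1690 px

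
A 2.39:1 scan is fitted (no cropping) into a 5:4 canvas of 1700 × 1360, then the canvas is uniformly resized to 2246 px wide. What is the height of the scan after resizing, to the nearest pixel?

940 px

Fitted into 1700×1360, the scan spans the width; its height is 1700 / 2.390 ≈ 711.30 px.
The frame scales by 2246/1700 = 1.3212; 711.30 × 1.3212 ≈ 939.75 px.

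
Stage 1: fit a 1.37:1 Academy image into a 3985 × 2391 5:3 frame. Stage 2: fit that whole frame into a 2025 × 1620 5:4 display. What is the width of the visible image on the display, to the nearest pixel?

First fit — 1.37:1 Academy into 3985×2391 spans the height: 3275.67 × 2391.00.
5:3 in 2025×1620: fills the width, so the intermediate becomes 2025.00 × 1215.00 — a scale of ×0.5082.
The image scales with it: width 3275.67 × 0.5082 ≈ 1664.55.

1665 px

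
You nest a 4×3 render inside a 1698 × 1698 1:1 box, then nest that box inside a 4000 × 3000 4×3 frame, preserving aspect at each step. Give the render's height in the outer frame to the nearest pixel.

2250 px

Inside the 1698×1698 canvas the render is width-limited at 1698.00 × 1273.50.
Second fit — the 1:1 canvas into 4000×3000 spans the height: 3000.00 × 3000.00 (×1.7668 from 1698×1698).
Applying the same ×1.7668: 1273.50 → 2250.00.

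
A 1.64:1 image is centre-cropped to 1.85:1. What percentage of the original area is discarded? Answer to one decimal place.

11.4%

1.85:1 is wider than 1.64:1, so the crop keeps the full width and trims the height.
Area ratio = (1.640)/(1.850) = 88.65%; the remaining 11.35% is cropped out.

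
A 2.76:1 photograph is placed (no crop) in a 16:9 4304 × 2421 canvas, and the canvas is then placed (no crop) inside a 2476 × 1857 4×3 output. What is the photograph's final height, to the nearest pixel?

897 px

Inside the 4304×2421 canvas the photograph is width-limited at 4304.00 × 1559.42.
16:9 in 2476×1857: fills the width, so the intermediate becomes 2476.00 × 1392.75 — a scale of ×0.5753.
So the photograph's height is 1559.42 × 0.5753 ≈ 897.10.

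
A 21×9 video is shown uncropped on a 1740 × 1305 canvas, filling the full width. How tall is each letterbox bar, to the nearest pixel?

That makes the image 745.71 px tall (1740 × 9/21).
Leftover height: 1305 − 745.71 = 559.29 px → 279.64 each side.

280 px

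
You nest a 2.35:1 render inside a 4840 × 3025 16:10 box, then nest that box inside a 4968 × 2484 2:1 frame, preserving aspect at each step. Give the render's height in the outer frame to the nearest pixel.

Inside the 4840×3025 canvas the render is width-limited at 4840.00 × 2059.57.
16:10 in 4968×2484: fills the height, so the intermediate becomes 3974.40 × 2484.00 — a scale of ×0.8212.
So the render's height is 2059.57 × 0.8212 ≈ 1691.23.

1691 px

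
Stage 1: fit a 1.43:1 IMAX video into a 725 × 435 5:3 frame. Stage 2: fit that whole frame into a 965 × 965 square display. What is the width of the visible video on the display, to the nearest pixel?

828 px

First fit — 1.43:1 IMAX into 725×435 spans the height: 622.05 × 435.00.
The 5:3 canvas is width-limited in 965×965, giving 965.00 × 579.00; scale factor 1.3310.
The video scales with it: width 622.05 × 1.3310 ≈ 827.97.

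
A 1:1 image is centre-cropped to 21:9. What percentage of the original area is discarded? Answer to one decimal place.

Going from 1:1 to 21:9 means cutting height while keeping width.
Area ratio = (1.000)/(2.333) = 42.86%; the remaining 57.14% is cropped out.

57.1%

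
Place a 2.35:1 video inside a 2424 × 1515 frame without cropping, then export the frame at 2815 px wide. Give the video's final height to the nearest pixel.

1198 px

Fitted into 2424×1515, the video spans the width; its height is 2424 / 2.350 ≈ 1031.49 px.
Scaling 2424 → 2815 is ×1.1613, so the height becomes 1031.49 × 1.1613 ≈ 1197.87 px.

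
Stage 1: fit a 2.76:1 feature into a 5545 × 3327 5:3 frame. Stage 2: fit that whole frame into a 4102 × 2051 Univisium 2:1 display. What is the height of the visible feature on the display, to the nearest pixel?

1239 px

Inside the 5545×3327 canvas the feature is width-limited at 5545.00 × 2009.06.
The 5:3 canvas is height-limited in 4102×2051, giving 3418.33 × 2051.00; scale factor 0.6165.
Applying the same ×0.6165: 2009.06 → 1238.53.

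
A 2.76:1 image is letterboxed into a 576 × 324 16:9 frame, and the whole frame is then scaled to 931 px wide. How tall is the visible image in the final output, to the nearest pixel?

In the 576×324 frame the image fills the width: height = 576 / 2.760 ≈ 208.70 px.
The frame scales by 931/576 = 1.6163; 208.70 × 1.6163 ≈ 337.32 px.

337 px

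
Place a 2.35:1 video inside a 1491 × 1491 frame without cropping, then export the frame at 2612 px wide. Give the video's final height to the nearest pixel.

At 1491×1491 the video is width-limited, so height = 1491 / 2.350 ≈ 634.47 px.
The frame scales by 2612/1491 = 1.7518; 634.47 × 1.7518 ≈ 1111.49 px.

1111 px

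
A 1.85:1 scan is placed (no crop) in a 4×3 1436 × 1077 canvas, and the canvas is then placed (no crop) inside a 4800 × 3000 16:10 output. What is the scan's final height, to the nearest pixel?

2162 px

Inside the 1436×1077 canvas the scan is width-limited at 1436.00 × 776.22.
The 4×3 canvas is height-limited in 4800×3000, giving 4000.00 × 3000.00; scale factor 2.7855.
The scan scales with it: height 776.22 × 2.7855 ≈ 2162.16.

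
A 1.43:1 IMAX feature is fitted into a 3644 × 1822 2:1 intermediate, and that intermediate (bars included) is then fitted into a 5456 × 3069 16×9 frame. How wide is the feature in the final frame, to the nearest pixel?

3901 px

Inside the 3644×1822 canvas the feature is height-limited at 2605.46 × 1822.00.
Second fit — the 2:1 canvas into 5456×3069 spans the width: 5456.00 × 2728.00 (×1.4973 from 3644×1822).
Applying the same ×1.4973: 2605.46 → 3901.04.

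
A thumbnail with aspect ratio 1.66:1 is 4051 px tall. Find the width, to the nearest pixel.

6725 px

Width = 4051 × 1.660 = 6724.66.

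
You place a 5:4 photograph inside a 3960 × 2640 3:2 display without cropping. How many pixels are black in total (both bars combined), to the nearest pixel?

5:4 is narrower than 3:2, so it spans the full height.
The photograph is 2640 × 5/4 ≈ 3300.0000 px wide.
3960 − 3300.0000 = 660.0000 px of bars.
That's 660.0000 × 2640 ≈ 1742400 black pixels.

1742400 pixels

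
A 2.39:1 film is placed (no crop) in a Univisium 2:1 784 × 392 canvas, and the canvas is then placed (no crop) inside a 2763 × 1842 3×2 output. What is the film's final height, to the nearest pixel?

Inside the 784×392 canvas the film is width-limited at 784.00 × 328.03.
Second fit — the Univisium 2:1 canvas into 2763×1842 spans the width: 2763.00 × 1381.50 (×3.5242 from 784×392).
So the film's height is 328.03 × 3.5242 ≈ 1156.07.

1156 px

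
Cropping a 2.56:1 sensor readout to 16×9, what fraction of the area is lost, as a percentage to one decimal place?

30.6%

The height stays; only width is cut (since 16×9 is narrower than 2.56:1).
Fraction kept = (1.778)/(2.560) ≈ 69.44%, so 30.56% is lost.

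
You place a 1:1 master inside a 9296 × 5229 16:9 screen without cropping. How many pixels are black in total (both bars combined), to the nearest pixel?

1:1 is narrower than 16:9, so it spans the full height.
That makes the image 5229.0000 px wide (5229 × 1/1).
Leftover width: 9296 − 5229.0000 = 4067.0000 px.
Across the 5229-px span: 4067.0000 × 5229 ≈ 21266343 px.

21266343 pixels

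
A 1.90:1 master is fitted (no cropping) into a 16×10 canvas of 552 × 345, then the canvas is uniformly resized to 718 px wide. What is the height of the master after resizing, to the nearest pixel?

In the 552×345 frame the master fills the width: height = 552 / 1.900 ≈ 290.53 px.
The frame scales by 718/552 = 1.3007; 290.53 × 1.3007 ≈ 377.89 px.

378 px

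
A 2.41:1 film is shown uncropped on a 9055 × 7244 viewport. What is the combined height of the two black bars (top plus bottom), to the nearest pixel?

Since 2.410 > 1.250, the film is width-limited.
Content height = 9055 / 2.410 ≈ 3757.26 px.
7244 − 3757.26 = 3486.74 px of bars.

3487 px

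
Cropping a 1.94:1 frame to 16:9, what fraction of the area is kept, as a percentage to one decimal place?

Going from 1.94:1 to 16:9 means cutting width while keeping height.
Area ratio = (1.778)/(1.940) = 91.64% retained.

91.6%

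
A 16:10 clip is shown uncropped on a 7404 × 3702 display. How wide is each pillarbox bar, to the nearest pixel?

16:10 is narrower than 2:1, so it spans the full height.
That makes the image 5923.20 px wide (3702 × 16/10).
Black = 7404 − 5923.20 = 1480.80 px, or 740.40 per bar.

740 px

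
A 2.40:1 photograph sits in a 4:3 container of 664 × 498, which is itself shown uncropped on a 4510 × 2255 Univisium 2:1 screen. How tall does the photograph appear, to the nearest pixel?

1253 px

Inside the 664×498 canvas the photograph is width-limited at 664.00 × 276.67.
Second fit — the 4:3 canvas into 4510×2255 spans the height: 3006.67 × 2255.00 (×4.5281 from 664×498).
The photograph scales with it: height 276.67 × 4.5281 ≈ 1252.78.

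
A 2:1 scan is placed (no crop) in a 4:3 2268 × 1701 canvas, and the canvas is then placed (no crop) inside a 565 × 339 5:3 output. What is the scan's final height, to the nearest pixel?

226 px

First fit — 2:1 into 2268×1701 spans the width: 2268.00 × 1134.00.
The 4:3 canvas is height-limited in 565×339, giving 452.00 × 339.00; scale factor 0.1993.
Applying the same ×0.1993: 1134.00 → 226.00.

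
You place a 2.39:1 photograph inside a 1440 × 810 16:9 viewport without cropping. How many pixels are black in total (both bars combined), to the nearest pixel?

2.39:1 (2.390) > 16:9 (1.778), so the photograph fills the width.
The photograph is 1440 / 2.390 ≈ 602.5105 px tall.
Black = 810 − 602.5105 = 207.4895 px.
Bar area = 207.4895 × 1440 ≈ 298785 px.

298785 pixels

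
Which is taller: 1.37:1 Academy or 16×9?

1.37:1 Academy

1.37 and 16×9 = 1.778; 1.778 > 1.37. The smaller width-to-height ratio is the taller frame.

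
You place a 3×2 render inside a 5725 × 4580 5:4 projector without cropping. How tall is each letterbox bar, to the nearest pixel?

Since 1.500 > 1.250, the render is width-limited.
Content height = 5725 × 2/3 ≈ 3816.67 px.
4580 − 3816.67 = 763.33 px of bars (381.67 each).

382 px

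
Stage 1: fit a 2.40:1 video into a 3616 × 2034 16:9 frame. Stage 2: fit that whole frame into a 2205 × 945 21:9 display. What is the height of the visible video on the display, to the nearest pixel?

700 px

2.40:1 in 3616×2034: fills the width, so the video is 3616.00 × 1506.67.
16:9 in 2205×945: fills the height, so the intermediate becomes 1680.00 × 945.00 — a scale of ×0.4646.
The video scales with it: height 1506.67 × 0.4646 ≈ 700.00.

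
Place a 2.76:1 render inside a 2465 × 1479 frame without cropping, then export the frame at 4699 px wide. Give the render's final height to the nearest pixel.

1703 px

At 2465×1479 the render is width-limited, so height = 2465 / 2.760 ≈ 893.12 px.
Resizing to 4699 px wide multiplies everything by 1.9063: 893.12 → 1702.54 px.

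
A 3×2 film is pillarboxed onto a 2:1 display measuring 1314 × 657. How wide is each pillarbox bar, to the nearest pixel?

164 px

3×2 is narrower than 2:1, so it spans the full height.
Content width = 657 × 3/2 ≈ 985.50 px.
Leftover width: 1314 − 985.50 = 328.50 px → 164.25 each side.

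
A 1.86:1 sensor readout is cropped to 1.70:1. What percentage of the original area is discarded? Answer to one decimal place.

1.70:1 is narrower than 1.86:1, so the crop keeps the full height and trims the width.
Area ratio = (1.700)/(1.860) = 91.40%; the remaining 8.60% is cropped out.

8.6%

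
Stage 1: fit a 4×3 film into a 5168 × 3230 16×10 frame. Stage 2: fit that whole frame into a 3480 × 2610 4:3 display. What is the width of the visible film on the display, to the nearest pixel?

Inside the 5168×3230 canvas the film is height-limited at 4306.67 × 3230.00.
Second fit — the 16×10 canvas into 3480×2610 spans the width: 3480.00 × 2175.00 (×0.6734 from 5168×3230).
The film scales with it: width 4306.67 × 0.6734 ≈ 2900.00.

2900 px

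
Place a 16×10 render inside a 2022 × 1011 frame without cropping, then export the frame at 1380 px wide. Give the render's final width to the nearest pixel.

In the 2022×1011 frame the render fills the height: width = 1011 × 16/10 ≈ 1617.60 px.
Resizing to 1380 px wide multiplies everything by 0.6825: 1617.60 → 1104.00 px.

1104 px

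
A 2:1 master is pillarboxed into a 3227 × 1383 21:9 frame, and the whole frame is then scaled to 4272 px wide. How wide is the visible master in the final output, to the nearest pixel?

3662 px

At 3227×1383 the master is height-limited, so width = 1383 × 2/1 ≈ 2766.00 px.
The frame scales by 4272/3227 = 1.3238; 2766.00 × 1.3238 ≈ 3661.71 px.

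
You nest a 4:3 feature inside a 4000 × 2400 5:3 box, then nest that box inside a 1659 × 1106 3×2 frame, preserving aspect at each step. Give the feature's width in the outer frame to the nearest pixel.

4:3 in 4000×2400: fills the height, so the feature is 3200.00 × 2400.00.
5:3 in 1659×1106: fills the width, so the intermediate becomes 1659.00 × 995.40 — a scale of ×0.4148.
Applying the same ×0.4148: 3200.00 → 1327.20.

1327 px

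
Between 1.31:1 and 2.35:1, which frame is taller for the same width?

1.31:1

1.31 and 2.35; 2.35 > 1.31. The smaller width-to-height ratio is the taller frame.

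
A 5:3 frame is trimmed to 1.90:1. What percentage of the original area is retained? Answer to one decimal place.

87.7%

The width stays; only height is cut (since 1.90:1 is wider than 5:3).
Fraction kept = (1.667)/(1.900) ≈ 87.72%.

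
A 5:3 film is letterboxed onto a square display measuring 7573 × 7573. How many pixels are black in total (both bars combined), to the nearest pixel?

22940132 pixels

5:3 (1.667) > square (1.000), so the film fills the width.
That makes the image 4543.8000 px tall (7573 × 3/5).
7573 − 4543.8000 = 3029.2000 px of bars.
Bar area = 3029.2000 × 7573 ≈ 22940132 px.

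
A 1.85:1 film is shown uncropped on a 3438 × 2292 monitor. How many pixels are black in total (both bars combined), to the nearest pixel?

1.85:1 is wider than 3×2, so it spans the full width.
The film is 3438 / 1.850 ≈ 1858.3784 px tall.
Black = 2292 − 1858.3784 = 433.6216 px.
Bar area = 433.6216 × 3438 ≈ 1490791 px.

1490791 pixels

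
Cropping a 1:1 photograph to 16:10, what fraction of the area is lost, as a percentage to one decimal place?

16:10 is wider than 1:1, so the crop keeps the full width and trims the height.
Fraction kept = (1.000)/(1.600) ≈ 62.50%, so 37.50% is lost.

37.5%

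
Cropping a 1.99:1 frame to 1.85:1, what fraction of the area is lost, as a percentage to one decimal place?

Going from 1.99:1 to 1.85:1 means cutting width while keeping height.
(1.850)/(1.990) ≈ 0.930 of the area survives, leaving 7.04% discarded.

7.0%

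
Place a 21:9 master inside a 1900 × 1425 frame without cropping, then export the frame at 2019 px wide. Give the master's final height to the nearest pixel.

At 1900×1425 the master is width-limited, so height = 1900 × 9/21 ≈ 814.29 px.
Scaling 1900 → 2019 is ×1.0626, so the height becomes 814.29 × 1.0626 ≈ 865.29 px.

865 px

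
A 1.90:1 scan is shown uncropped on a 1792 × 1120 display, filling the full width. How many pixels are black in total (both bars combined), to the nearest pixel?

316901 pixels

Content height = 1792 / 1.900 ≈ 943.1579 px.
Leftover height: 1120 − 943.1579 = 176.8421 px.
That's 176.8421 × 1792 ≈ 316901 black pixels.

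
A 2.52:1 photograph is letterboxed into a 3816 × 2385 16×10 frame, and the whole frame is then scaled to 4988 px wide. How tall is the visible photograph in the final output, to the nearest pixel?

1979 px

In the 3816×2385 frame the photograph fills the width: height = 3816 / 2.520 ≈ 1514.29 px.
The frame scales by 4988/3816 = 1.3071; 1514.29 × 1.3071 ≈ 1979.37 px.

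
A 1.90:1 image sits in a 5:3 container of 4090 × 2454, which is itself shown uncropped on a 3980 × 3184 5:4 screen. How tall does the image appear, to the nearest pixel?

1.90:1 in 4090×2454: fills the width, so the image is 4090.00 × 2152.63.
Second fit — the 5:3 canvas into 3980×3184 spans the width: 3980.00 × 2388.00 (×0.9731 from 4090×2454).
Applying the same ×0.9731: 2152.63 → 2094.74.

2095 px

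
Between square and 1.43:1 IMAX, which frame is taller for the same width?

square = 1 and 1.43; 1.43 > 1. The smaller width-to-height ratio is the taller frame.

square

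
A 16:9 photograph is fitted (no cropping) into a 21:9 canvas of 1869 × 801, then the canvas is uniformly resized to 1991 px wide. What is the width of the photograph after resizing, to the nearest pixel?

Fitted into 1869×801, the photograph spans the height; its width is 801 × 16/9 ≈ 1424.00 px.
The frame scales by 1991/1869 = 1.0653; 1424.00 × 1.0653 ≈ 1516.95 px.

1517 px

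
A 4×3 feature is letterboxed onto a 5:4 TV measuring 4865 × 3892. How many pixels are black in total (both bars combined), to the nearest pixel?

1183411 pixels

4×3 is wider than 5:4, so it spans the full width.
That makes the image 3648.7500 px tall (4865 × 3/4).
3892 − 3648.7500 = 243.2500 px of bars.
That's 243.2500 × 4865 ≈ 1183411 black pixels.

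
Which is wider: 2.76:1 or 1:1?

2.76:1

2.76 and 1; 2.76 > 1.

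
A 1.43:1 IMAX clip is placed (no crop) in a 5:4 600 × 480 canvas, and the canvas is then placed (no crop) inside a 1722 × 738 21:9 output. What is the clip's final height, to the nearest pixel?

Inside the 600×480 canvas the clip is width-limited at 600.00 × 419.58.
The 5:4 canvas is height-limited in 1722×738, giving 922.50 × 738.00; scale factor 1.5375.
The clip scales with it: height 419.58 × 1.5375 ≈ 645.10.

645 px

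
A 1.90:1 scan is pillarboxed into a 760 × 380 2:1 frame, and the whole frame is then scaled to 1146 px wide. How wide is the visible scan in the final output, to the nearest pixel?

In the 760×380 frame the scan fills the height: width = 380 × 1.900 ≈ 722.00 px.
Resizing to 1146 px wide multiplies everything by 1.5079: 722.00 → 1088.70 px.

1089 px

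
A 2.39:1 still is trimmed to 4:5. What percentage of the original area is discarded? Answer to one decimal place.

66.5%

Going from 2.39:1 to 4:5 means cutting width while keeping height.
Area ratio = (0.800)/(2.390) = 33.47%; the remaining 66.53% is cropped out.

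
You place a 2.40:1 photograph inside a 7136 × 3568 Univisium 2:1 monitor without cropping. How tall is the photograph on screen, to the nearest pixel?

2.40:1 (2.400) > Univisium 2:1 (2.000), so the photograph fills the width.
Content height = 7136 / 2.400 ≈ 2973.33 px.

2973 px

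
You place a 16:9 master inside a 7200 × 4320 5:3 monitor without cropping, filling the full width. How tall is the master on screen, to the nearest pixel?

The master is 7200 × 9/16 ≈ 4050.00 px tall.

4050 px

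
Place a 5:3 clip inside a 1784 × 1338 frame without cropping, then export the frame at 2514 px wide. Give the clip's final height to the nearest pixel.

In the 1784×1338 frame the clip fills the width: height = 1784 × 3/5 ≈ 1070.40 px.
The frame scales by 2514/1784 = 1.4092; 1070.40 × 1.4092 ≈ 1508.40 px.

1508 px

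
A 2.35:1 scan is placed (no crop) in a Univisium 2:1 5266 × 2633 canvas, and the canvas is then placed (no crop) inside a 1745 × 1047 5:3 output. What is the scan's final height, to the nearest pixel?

743 px

First fit — 2.35:1 into 5266×2633 spans the width: 5266.00 × 2240.85.
Univisium 2:1 in 1745×1047: fills the width, so the intermediate becomes 1745.00 × 872.50 — a scale of ×0.3314.
Applying the same ×0.3314: 2240.85 → 742.55.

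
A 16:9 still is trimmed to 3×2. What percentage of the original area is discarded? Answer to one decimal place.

15.6%

3×2 is narrower than 16:9, so the crop keeps the full height and trims the width.
Fraction kept = (1.500)/(1.778) ≈ 84.38%, so 15.62% is lost.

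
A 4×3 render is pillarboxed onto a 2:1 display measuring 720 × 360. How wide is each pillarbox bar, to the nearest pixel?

Since 1.333 < 2.000, the render is height-limited.
The render is 360 × 4/3 ≈ 480.00 px wide.
Black = 720 − 480.00 = 240.00 px, or 120.00 per bar.

120 px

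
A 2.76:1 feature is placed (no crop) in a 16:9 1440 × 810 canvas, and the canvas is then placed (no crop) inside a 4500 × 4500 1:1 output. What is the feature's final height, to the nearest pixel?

1630 px

Inside the 1440×810 canvas the feature is width-limited at 1440.00 × 521.74.
16:9 in 4500×4500: fills the width, so the intermediate becomes 4500.00 × 2531.25 — a scale of ×3.1250.
So the feature's height is 521.74 × 3.1250 ≈ 1630.43.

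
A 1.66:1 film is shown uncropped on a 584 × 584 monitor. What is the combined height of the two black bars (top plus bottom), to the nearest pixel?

232 px

Since 1.660 > 1.000, the film is width-limited.
Content height = 584 / 1.660 ≈ 351.81 px.
Leftover height: 584 − 351.81 = 232.19 px.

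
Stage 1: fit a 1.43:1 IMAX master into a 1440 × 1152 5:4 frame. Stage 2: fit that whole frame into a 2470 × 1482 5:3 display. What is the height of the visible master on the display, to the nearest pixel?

First fit — 1.43:1 IMAX into 1440×1152 spans the width: 1440.00 × 1006.99.
5:4 in 2470×1482: fills the height, so the intermediate becomes 1852.50 × 1482.00 — a scale of ×1.2865.
Applying the same ×1.2865: 1006.99 → 1295.45.

1295 px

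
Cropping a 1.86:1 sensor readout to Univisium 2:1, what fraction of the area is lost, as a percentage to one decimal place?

Going from 1.86:1 to Univisium 2:1 means cutting height while keeping width.
Fraction kept = (1.860)/(2.000) ≈ 93.00%, so 7.00% is lost.

7.0%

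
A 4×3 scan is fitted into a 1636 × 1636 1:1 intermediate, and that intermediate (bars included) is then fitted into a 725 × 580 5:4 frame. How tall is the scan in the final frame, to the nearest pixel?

Inside the 1636×1636 canvas the scan is width-limited at 1636.00 × 1227.00.
The 1:1 canvas is height-limited in 725×580, giving 580.00 × 580.00; scale factor 0.3545.
The scan scales with it: height 1227.00 × 0.3545 ≈ 435.00.

435 px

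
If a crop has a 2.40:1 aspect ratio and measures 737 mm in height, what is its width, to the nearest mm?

Width = 737 × 2.400 = 1768.80.

1769 mm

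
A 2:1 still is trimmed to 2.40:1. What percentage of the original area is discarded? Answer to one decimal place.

Going from 2:1 to 2.40:1 means cutting height while keeping width.
(2.000)/(2.400) ≈ 0.833 of the area survives, leaving 16.67% discarded.

16.7%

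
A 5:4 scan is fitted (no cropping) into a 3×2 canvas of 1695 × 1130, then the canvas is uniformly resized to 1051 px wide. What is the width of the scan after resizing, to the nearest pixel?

In the 1695×1130 frame the scan fills the height: width = 1130 × 5/4 ≈ 1412.50 px.
Resizing to 1051 px wide multiplies everything by 0.6201: 1412.50 → 875.83 px.

876 px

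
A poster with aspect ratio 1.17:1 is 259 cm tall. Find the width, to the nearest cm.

303 cm

Width = 259 × 1.170 = 303.03.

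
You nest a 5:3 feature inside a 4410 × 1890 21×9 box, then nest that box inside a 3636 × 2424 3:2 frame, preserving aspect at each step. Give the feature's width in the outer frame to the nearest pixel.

2597 px

Inside the 4410×1890 canvas the feature is height-limited at 3150.00 × 1890.00.
Second fit — the 21×9 canvas into 3636×2424 spans the width: 3636.00 × 1558.29 (×0.8245 from 4410×1890).
Applying the same ×0.8245: 3150.00 → 2597.14.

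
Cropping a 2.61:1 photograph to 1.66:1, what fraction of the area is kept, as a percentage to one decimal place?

The height stays; only width is cut (since 1.66:1 is narrower than 2.61:1).
Fraction kept = (1.660)/(2.610) ≈ 63.60%.

63.6%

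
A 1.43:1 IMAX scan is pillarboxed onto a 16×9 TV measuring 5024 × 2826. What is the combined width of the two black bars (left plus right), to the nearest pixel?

983 px

Since 1.430 < 1.778, the scan is height-limited.
The scan is 2826 × 1.430 ≈ 4041.18 px wide.
5024 − 4041.18 = 982.82 px of bars.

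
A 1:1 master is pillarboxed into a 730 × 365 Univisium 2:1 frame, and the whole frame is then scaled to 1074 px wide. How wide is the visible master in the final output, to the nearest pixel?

Fitted into 730×365, the master spans the height; its width is 365 × 1/1 ≈ 365.00 px.
Resizing to 1074 px wide multiplies everything by 1.4712: 365.00 → 537.00 px.

537 px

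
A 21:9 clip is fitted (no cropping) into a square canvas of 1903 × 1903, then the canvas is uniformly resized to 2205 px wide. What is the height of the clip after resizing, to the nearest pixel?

Fitted into 1903×1903, the clip spans the width; its height is 1903 × 9/21 ≈ 815.57 px.
Resizing to 2205 px wide multiplies everything by 1.1587: 815.57 → 945.00 px.

945 px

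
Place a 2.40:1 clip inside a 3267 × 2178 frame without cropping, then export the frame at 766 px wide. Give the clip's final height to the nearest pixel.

In the 3267×2178 frame the clip fills the width: height = 3267 / 2.400 ≈ 1361.25 px.
The frame scales by 766/3267 = 0.2345; 1361.25 × 0.2345 ≈ 319.17 px.

319 px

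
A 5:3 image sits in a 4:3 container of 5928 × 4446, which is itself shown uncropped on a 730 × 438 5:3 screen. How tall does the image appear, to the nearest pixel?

350 px

First fit — 5:3 into 5928×4446 spans the width: 5928.00 × 3556.80.
The 4:3 canvas is height-limited in 730×438, giving 584.00 × 438.00; scale factor 0.0985.
So the image's height is 3556.80 × 0.0985 ≈ 350.40.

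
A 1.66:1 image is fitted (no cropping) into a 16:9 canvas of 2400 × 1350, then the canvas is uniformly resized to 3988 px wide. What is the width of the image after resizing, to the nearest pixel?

3724 px

At 2400×1350 the image is height-limited, so width = 1350 × 1.660 ≈ 2241.00 px.
Scaling 2400 → 3988 is ×1.6617, so the width becomes 2241.00 × 1.6617 ≈ 3723.80 px.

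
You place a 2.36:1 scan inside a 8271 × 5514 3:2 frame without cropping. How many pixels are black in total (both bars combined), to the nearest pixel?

2.36:1 (2.360) > 3:2 (1.500), so the scan fills the width.
Content height = 8271 / 2.360 ≈ 3504.6610 px.
5514 − 3504.6610 = 2009.3390 px of bars.
That's 2009.3390 × 8271 ≈ 16619243 black pixels.

16619243 pixels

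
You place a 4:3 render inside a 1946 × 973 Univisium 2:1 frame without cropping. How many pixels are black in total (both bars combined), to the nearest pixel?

631153 pixels

Since 1.333 < 2.000, the render is height-limited.
Content width = 973 × 4/3 ≈ 1297.3333 px.
1946 − 1297.3333 = 648.6667 px of bars.
Across the 973-px span: 648.6667 × 973 ≈ 631153 px.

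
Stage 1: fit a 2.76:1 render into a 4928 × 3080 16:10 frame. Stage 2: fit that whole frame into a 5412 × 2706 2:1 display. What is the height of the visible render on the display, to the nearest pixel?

Inside the 4928×3080 canvas the render is width-limited at 4928.00 × 1785.51.
The 16:10 canvas is height-limited in 5412×2706, giving 4329.60 × 2706.00; scale factor 0.8786.
So the render's height is 1785.51 × 0.8786 ≈ 1568.70.

1569 px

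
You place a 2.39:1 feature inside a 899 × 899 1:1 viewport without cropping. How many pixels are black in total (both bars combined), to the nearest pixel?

470042 pixels

Since 2.390 > 1.000, the feature is width-limited.
The feature is 899 / 2.390 ≈ 376.1506 px tall.
Leftover height: 899 − 376.1506 = 522.8494 px.
That's 522.8494 × 899 ≈ 470042 black pixels.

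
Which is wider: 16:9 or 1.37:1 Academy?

16:9

16:9 = 1.778 and 1.37; 1.778 > 1.37.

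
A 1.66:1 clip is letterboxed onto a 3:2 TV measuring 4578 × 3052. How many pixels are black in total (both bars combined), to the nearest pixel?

1.66:1 (1.660) > 3:2 (1.500), so the clip fills the width.
The clip is 4578 / 1.660 ≈ 2757.8313 px tall.
3052 − 2757.8313 = 294.1687 px of bars.
That's 294.1687 × 4578 ≈ 1346704 black pixels.

1346704 pixels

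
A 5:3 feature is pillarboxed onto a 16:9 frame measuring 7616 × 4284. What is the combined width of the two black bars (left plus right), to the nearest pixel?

5:3 (1.667) < 16:9 (1.778), so the feature fills the height.
The feature is 4284 × 5/3 ≈ 7140.00 px wide.
Leftover width: 7616 − 7140.00 = 476.00 px.

476 px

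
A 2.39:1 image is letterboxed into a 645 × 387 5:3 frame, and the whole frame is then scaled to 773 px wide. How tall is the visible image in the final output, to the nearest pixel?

Fitted into 645×387, the image spans the width; its height is 645 / 2.390 ≈ 269.87 px.
The frame scales by 773/645 = 1.1984; 269.87 × 1.1984 ≈ 323.43 px.

323 px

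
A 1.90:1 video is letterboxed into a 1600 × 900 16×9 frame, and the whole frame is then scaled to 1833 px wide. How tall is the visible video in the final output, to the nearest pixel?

In the 1600×900 frame the video fills the width: height = 1600 / 1.900 ≈ 842.11 px.
The frame scales by 1833/1600 = 1.1456; 842.11 × 1.1456 ≈ 964.74 px.

965 px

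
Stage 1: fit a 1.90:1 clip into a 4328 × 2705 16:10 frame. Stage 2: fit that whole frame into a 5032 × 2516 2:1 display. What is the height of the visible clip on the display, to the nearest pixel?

2119 px

Inside the 4328×2705 canvas the clip is width-limited at 4328.00 × 2277.89.
16:10 in 5032×2516: fills the height, so the intermediate becomes 4025.60 × 2516.00 — a scale of ×0.9301.
The clip scales with it: height 2277.89 × 0.9301 ≈ 2118.74.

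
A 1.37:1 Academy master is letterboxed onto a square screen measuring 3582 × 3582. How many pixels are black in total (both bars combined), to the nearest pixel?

3465232 pixels

1.37:1 Academy (1.370) > square (1.000), so the master fills the width.
The master is 3582 / 1.370 ≈ 2614.5985 px tall.
Black = 3582 − 2614.5985 = 967.4015 px.
Bar area = 967.4015 × 3582 ≈ 3465232 px.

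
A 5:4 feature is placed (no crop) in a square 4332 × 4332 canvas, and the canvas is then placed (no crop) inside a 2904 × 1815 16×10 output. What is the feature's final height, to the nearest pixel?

1452 px

First fit — 5:4 into 4332×4332 spans the width: 4332.00 × 3465.60.
The square canvas is height-limited in 2904×1815, giving 1815.00 × 1815.00; scale factor 0.4190.
Applying the same ×0.4190: 3465.60 → 1452.00.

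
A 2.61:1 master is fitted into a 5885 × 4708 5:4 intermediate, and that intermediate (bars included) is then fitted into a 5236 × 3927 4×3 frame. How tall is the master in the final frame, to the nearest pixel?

First fit — 2.61:1 into 5885×4708 spans the width: 5885.00 × 2254.79.
Second fit — the 5:4 canvas into 5236×3927 spans the height: 4908.75 × 3927.00 (×0.8341 from 5885×4708).
Applying the same ×0.8341: 2254.79 → 1880.75.

1881 px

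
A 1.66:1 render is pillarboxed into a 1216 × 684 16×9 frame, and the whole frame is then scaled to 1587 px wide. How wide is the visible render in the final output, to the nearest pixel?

1482 px

In the 1216×684 frame the render fills the height: width = 684 × 1.660 ≈ 1135.44 px.
Resizing to 1587 px wide multiplies everything by 1.3051: 1135.44 → 1481.86 px.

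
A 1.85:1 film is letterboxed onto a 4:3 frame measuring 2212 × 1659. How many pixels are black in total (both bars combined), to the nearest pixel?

Since 1.850 > 1.333, the film is width-limited.
The film is 2212 / 1.850 ≈ 1195.6757 px tall.
Black = 1659 − 1195.6757 = 463.3243 px.
Across the 2212-px span: 463.3243 × 2212 ≈ 1024873 px.

1024873 pixels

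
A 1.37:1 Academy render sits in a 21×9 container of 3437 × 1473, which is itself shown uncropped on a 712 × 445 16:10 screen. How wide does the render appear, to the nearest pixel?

418 px

1.37:1 Academy in 3437×1473: fills the height, so the render is 2018.01 × 1473.00.
Second fit — the 21×9 canvas into 712×445 spans the width: 712.00 × 305.14 (×0.2072 from 3437×1473).
Applying the same ×0.2072: 2018.01 → 418.05.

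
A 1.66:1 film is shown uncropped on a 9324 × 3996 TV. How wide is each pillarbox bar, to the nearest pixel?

1.66:1 is narrower than 21:9, so it spans the full height.
Content width = 3996 × 1.660 ≈ 6633.36 px.
9324 − 6633.36 = 2690.64 px of bars (1345.32 each).

1345 px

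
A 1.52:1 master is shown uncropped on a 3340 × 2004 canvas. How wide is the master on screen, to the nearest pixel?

Since 1.520 < 1.667, the master is height-limited.
The master is 2004 × 1.520 ≈ 3046.08 px wide.

3046 px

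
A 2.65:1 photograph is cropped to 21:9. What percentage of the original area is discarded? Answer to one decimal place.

Going from 2.65:1 to 21:9 means cutting width while keeping height.
Area ratio = (2.333)/(2.650) = 88.05%; the remaining 11.95% is cropped out.

11.9%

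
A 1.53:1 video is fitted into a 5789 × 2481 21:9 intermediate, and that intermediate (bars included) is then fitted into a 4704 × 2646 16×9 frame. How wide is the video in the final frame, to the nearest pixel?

1.53:1 in 5789×2481: fills the height, so the video is 3795.93 × 2481.00.
Second fit — the 21:9 canvas into 4704×2646 spans the width: 4704.00 × 2016.00 (×0.8126 from 5789×2481).
So the video's width is 3795.93 × 0.8126 ≈ 3084.48.

3084 px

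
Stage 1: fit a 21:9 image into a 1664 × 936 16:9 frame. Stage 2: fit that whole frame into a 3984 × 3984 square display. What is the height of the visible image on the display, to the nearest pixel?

21:9 in 1664×936: fills the width, so the image is 1664.00 × 713.14.
The 16:9 canvas is width-limited in 3984×3984, giving 3984.00 × 2241.00; scale factor 2.3942.
So the image's height is 713.14 × 2.3942 ≈ 1707.43.

1707 px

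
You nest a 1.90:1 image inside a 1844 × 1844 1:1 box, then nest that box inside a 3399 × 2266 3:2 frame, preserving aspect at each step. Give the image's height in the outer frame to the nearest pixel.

1193 px

Inside the 1844×1844 canvas the image is width-limited at 1844.00 × 970.53.
Second fit — the 1:1 canvas into 3399×2266 spans the height: 2266.00 × 2266.00 (×1.2289 from 1844×1844).
Applying the same ×1.2289: 970.53 → 1192.63.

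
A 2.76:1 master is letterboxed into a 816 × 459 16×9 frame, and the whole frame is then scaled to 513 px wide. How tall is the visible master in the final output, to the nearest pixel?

186 px

Fitted into 816×459, the master spans the width; its height is 816 / 2.760 ≈ 295.65 px.
Scaling 816 → 513 is ×0.6287, so the height becomes 295.65 × 0.6287 ≈ 185.87 px.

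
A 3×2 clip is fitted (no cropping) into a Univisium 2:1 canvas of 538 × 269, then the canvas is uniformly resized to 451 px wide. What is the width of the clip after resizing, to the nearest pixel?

338 px

At 538×269 the clip is height-limited, so width = 269 × 3/2 ≈ 403.50 px.
Scaling 538 → 451 is ×0.8383, so the width becomes 403.50 × 0.8383 ≈ 338.25 px.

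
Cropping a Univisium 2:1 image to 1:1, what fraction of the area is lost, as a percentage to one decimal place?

1:1 is narrower than Univisium 2:1, so the crop keeps the full height and trims the width.
Area ratio = (1.000)/(2.000) = 50.00%; the remaining 50.00% is cropped out.

50.0%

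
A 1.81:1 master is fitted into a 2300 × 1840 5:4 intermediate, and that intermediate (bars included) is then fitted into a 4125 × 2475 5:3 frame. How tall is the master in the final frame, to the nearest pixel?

1709 px

1.81:1 in 2300×1840: fills the width, so the master is 2300.00 × 1270.72.
Second fit — the 5:4 canvas into 4125×2475 spans the height: 3093.75 × 2475.00 (×1.3451 from 2300×1840).
So the master's height is 1270.72 × 1.3451 ≈ 1709.25.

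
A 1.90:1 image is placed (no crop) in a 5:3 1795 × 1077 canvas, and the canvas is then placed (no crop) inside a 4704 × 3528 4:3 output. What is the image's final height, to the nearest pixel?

2476 px

First fit — 1.90:1 into 1795×1077 spans the width: 1795.00 × 944.74.
Second fit — the 5:3 canvas into 4704×3528 spans the width: 4704.00 × 2822.40 (×2.6206 from 1795×1077).
So the image's height is 944.74 × 2.6206 ≈ 2475.79.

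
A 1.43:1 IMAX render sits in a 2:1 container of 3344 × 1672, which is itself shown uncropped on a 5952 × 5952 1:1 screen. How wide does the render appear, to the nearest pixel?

First fit — 1.43:1 IMAX into 3344×1672 spans the height: 2390.96 × 1672.00.
2:1 in 5952×5952: fills the width, so the intermediate becomes 5952.00 × 2976.00 — a scale of ×1.7799.
So the render's width is 2390.96 × 1.7799 ≈ 4255.68.

4256 px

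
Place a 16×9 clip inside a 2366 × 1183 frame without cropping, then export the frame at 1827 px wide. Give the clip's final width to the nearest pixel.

1624 px

Fitted into 2366×1183, the clip spans the height; its width is 1183 × 16/9 ≈ 2103.11 px.
Resizing to 1827 px wide multiplies everything by 0.7722: 2103.11 → 1624.00 px.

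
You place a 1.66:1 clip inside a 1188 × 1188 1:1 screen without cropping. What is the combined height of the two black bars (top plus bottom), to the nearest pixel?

1.66:1 (1.660) > 1:1 (1.000), so the clip fills the width.
That makes the image 715.66 px tall (1188 / 1.660).
1188 − 715.66 = 472.34 px of bars.

472 px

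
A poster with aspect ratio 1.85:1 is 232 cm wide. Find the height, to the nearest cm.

125 cm

Height = 232 / 1.850 = 125.41.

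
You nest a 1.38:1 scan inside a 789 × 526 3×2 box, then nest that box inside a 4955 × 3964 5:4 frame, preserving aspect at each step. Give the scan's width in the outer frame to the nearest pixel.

Inside the 789×526 canvas the scan is height-limited at 725.88 × 526.00.
Second fit — the 3×2 canvas into 4955×3964 spans the width: 4955.00 × 3303.33 (×6.2801 from 789×526).
The scan scales with it: width 725.88 × 6.2801 ≈ 4558.60.

4559 px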